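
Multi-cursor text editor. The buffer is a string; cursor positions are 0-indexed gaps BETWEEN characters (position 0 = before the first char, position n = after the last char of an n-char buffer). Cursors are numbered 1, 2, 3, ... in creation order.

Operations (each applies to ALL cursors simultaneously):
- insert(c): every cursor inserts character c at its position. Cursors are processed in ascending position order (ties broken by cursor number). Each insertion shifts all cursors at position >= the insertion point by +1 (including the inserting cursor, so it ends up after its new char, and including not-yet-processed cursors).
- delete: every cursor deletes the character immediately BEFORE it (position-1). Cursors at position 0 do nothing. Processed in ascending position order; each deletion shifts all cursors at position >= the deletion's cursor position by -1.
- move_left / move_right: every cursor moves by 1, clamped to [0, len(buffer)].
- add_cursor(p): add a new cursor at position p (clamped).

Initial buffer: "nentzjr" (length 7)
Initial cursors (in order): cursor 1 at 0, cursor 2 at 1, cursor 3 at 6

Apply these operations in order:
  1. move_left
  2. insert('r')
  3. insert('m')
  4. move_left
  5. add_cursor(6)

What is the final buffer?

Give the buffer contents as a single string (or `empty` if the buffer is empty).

After op 1 (move_left): buffer="nentzjr" (len 7), cursors c1@0 c2@0 c3@5, authorship .......
After op 2 (insert('r')): buffer="rrnentzrjr" (len 10), cursors c1@2 c2@2 c3@8, authorship 12.....3..
After op 3 (insert('m')): buffer="rrmmnentzrmjr" (len 13), cursors c1@4 c2@4 c3@11, authorship 1212.....33..
After op 4 (move_left): buffer="rrmmnentzrmjr" (len 13), cursors c1@3 c2@3 c3@10, authorship 1212.....33..
After op 5 (add_cursor(6)): buffer="rrmmnentzrmjr" (len 13), cursors c1@3 c2@3 c4@6 c3@10, authorship 1212.....33..

Answer: rrmmnentzrmjr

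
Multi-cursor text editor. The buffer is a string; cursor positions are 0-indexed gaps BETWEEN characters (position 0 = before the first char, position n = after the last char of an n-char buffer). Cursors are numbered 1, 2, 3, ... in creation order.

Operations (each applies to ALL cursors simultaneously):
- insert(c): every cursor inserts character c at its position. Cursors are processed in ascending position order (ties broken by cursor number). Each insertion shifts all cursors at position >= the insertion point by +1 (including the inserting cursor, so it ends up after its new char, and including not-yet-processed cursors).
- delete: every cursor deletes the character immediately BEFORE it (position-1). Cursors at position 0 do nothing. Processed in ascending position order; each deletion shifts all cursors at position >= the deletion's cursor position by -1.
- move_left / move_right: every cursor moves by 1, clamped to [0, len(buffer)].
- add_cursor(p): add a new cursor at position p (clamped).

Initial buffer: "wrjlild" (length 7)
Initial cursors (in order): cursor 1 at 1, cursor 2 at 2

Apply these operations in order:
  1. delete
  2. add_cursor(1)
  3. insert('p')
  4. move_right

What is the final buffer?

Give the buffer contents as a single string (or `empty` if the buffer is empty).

Answer: ppjplild

Derivation:
After op 1 (delete): buffer="jlild" (len 5), cursors c1@0 c2@0, authorship .....
After op 2 (add_cursor(1)): buffer="jlild" (len 5), cursors c1@0 c2@0 c3@1, authorship .....
After op 3 (insert('p')): buffer="ppjplild" (len 8), cursors c1@2 c2@2 c3@4, authorship 12.3....
After op 4 (move_right): buffer="ppjplild" (len 8), cursors c1@3 c2@3 c3@5, authorship 12.3....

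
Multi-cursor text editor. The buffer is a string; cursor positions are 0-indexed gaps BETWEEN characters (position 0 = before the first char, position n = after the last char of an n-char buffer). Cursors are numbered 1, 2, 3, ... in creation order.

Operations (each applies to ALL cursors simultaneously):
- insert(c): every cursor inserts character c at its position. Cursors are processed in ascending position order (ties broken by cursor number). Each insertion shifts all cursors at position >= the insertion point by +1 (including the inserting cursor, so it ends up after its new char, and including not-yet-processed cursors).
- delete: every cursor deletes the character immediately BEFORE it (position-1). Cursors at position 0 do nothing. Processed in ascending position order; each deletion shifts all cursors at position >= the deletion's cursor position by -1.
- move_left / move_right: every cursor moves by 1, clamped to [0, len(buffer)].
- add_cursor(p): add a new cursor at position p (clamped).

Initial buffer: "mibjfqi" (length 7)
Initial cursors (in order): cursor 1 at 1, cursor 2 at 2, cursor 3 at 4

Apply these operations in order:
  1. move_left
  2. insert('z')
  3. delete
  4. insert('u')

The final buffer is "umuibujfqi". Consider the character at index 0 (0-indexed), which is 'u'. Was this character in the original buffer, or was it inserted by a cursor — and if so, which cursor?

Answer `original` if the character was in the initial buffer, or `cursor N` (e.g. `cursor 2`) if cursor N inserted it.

Answer: cursor 1

Derivation:
After op 1 (move_left): buffer="mibjfqi" (len 7), cursors c1@0 c2@1 c3@3, authorship .......
After op 2 (insert('z')): buffer="zmzibzjfqi" (len 10), cursors c1@1 c2@3 c3@6, authorship 1.2..3....
After op 3 (delete): buffer="mibjfqi" (len 7), cursors c1@0 c2@1 c3@3, authorship .......
After op 4 (insert('u')): buffer="umuibujfqi" (len 10), cursors c1@1 c2@3 c3@6, authorship 1.2..3....
Authorship (.=original, N=cursor N): 1 . 2 . . 3 . . . .
Index 0: author = 1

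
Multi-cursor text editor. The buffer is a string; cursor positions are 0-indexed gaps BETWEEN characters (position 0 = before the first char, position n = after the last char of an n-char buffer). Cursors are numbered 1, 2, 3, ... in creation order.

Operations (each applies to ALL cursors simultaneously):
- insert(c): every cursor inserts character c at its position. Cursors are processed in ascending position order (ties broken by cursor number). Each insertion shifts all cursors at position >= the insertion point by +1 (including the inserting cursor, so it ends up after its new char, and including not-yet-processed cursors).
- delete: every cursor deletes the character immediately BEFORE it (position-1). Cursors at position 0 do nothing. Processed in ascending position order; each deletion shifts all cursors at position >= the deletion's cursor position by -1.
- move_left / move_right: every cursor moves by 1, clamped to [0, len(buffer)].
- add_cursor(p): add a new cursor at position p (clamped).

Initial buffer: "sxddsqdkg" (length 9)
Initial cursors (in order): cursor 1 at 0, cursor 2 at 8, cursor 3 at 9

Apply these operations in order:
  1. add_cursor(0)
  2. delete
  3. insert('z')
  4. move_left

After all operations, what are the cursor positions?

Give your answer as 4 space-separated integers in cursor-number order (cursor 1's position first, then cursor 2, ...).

After op 1 (add_cursor(0)): buffer="sxddsqdkg" (len 9), cursors c1@0 c4@0 c2@8 c3@9, authorship .........
After op 2 (delete): buffer="sxddsqd" (len 7), cursors c1@0 c4@0 c2@7 c3@7, authorship .......
After op 3 (insert('z')): buffer="zzsxddsqdzz" (len 11), cursors c1@2 c4@2 c2@11 c3@11, authorship 14.......23
After op 4 (move_left): buffer="zzsxddsqdzz" (len 11), cursors c1@1 c4@1 c2@10 c3@10, authorship 14.......23

Answer: 1 10 10 1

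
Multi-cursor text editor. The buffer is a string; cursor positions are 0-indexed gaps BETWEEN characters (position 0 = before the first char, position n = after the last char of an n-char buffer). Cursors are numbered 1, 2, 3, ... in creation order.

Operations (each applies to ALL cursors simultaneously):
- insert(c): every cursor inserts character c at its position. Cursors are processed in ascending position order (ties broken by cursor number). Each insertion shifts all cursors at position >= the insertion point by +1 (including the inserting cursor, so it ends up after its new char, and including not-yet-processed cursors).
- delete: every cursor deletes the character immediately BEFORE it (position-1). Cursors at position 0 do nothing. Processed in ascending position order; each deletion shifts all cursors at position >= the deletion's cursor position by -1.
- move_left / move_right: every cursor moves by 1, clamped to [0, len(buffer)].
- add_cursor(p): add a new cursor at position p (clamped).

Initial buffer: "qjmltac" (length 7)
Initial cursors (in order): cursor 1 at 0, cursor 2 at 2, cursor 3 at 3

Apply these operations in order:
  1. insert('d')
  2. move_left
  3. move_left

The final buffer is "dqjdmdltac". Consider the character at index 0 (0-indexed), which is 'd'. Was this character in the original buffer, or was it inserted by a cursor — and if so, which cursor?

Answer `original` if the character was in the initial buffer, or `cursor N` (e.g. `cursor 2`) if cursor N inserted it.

Answer: cursor 1

Derivation:
After op 1 (insert('d')): buffer="dqjdmdltac" (len 10), cursors c1@1 c2@4 c3@6, authorship 1..2.3....
After op 2 (move_left): buffer="dqjdmdltac" (len 10), cursors c1@0 c2@3 c3@5, authorship 1..2.3....
After op 3 (move_left): buffer="dqjdmdltac" (len 10), cursors c1@0 c2@2 c3@4, authorship 1..2.3....
Authorship (.=original, N=cursor N): 1 . . 2 . 3 . . . .
Index 0: author = 1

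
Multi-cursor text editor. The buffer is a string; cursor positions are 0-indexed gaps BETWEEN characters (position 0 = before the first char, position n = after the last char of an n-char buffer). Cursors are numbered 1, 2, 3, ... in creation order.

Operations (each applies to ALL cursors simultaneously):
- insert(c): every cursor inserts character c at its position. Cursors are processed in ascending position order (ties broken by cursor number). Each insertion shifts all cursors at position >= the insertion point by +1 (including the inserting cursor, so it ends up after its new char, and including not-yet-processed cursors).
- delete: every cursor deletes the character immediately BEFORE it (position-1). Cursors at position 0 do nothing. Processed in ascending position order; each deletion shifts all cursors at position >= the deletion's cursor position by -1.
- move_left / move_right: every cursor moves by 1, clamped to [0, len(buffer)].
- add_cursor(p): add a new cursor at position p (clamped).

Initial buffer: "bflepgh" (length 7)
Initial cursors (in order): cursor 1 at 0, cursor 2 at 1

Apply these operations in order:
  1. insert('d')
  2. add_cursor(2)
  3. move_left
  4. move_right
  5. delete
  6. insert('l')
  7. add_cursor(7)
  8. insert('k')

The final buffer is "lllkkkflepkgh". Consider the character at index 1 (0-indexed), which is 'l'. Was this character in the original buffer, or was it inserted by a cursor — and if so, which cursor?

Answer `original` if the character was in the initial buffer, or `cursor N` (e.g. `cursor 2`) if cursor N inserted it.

Answer: cursor 2

Derivation:
After op 1 (insert('d')): buffer="dbdflepgh" (len 9), cursors c1@1 c2@3, authorship 1.2......
After op 2 (add_cursor(2)): buffer="dbdflepgh" (len 9), cursors c1@1 c3@2 c2@3, authorship 1.2......
After op 3 (move_left): buffer="dbdflepgh" (len 9), cursors c1@0 c3@1 c2@2, authorship 1.2......
After op 4 (move_right): buffer="dbdflepgh" (len 9), cursors c1@1 c3@2 c2@3, authorship 1.2......
After op 5 (delete): buffer="flepgh" (len 6), cursors c1@0 c2@0 c3@0, authorship ......
After op 6 (insert('l')): buffer="lllflepgh" (len 9), cursors c1@3 c2@3 c3@3, authorship 123......
After op 7 (add_cursor(7)): buffer="lllflepgh" (len 9), cursors c1@3 c2@3 c3@3 c4@7, authorship 123......
After op 8 (insert('k')): buffer="lllkkkflepkgh" (len 13), cursors c1@6 c2@6 c3@6 c4@11, authorship 123123....4..
Authorship (.=original, N=cursor N): 1 2 3 1 2 3 . . . . 4 . .
Index 1: author = 2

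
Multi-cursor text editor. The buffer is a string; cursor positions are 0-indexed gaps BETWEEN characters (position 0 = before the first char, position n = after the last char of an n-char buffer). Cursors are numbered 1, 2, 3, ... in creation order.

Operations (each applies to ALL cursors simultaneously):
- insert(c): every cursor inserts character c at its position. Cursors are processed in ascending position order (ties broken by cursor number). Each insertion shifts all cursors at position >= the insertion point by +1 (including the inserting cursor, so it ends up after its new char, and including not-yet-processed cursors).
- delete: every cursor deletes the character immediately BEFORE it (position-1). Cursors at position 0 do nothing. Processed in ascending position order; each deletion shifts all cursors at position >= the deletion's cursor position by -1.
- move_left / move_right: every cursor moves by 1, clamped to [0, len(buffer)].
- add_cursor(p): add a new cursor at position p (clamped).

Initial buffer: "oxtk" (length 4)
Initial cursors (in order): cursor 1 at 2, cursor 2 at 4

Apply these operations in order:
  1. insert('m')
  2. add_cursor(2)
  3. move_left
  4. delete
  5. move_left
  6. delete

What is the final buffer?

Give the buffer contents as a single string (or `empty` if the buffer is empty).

After op 1 (insert('m')): buffer="oxmtkm" (len 6), cursors c1@3 c2@6, authorship ..1..2
After op 2 (add_cursor(2)): buffer="oxmtkm" (len 6), cursors c3@2 c1@3 c2@6, authorship ..1..2
After op 3 (move_left): buffer="oxmtkm" (len 6), cursors c3@1 c1@2 c2@5, authorship ..1..2
After op 4 (delete): buffer="mtm" (len 3), cursors c1@0 c3@0 c2@2, authorship 1.2
After op 5 (move_left): buffer="mtm" (len 3), cursors c1@0 c3@0 c2@1, authorship 1.2
After op 6 (delete): buffer="tm" (len 2), cursors c1@0 c2@0 c3@0, authorship .2

Answer: tm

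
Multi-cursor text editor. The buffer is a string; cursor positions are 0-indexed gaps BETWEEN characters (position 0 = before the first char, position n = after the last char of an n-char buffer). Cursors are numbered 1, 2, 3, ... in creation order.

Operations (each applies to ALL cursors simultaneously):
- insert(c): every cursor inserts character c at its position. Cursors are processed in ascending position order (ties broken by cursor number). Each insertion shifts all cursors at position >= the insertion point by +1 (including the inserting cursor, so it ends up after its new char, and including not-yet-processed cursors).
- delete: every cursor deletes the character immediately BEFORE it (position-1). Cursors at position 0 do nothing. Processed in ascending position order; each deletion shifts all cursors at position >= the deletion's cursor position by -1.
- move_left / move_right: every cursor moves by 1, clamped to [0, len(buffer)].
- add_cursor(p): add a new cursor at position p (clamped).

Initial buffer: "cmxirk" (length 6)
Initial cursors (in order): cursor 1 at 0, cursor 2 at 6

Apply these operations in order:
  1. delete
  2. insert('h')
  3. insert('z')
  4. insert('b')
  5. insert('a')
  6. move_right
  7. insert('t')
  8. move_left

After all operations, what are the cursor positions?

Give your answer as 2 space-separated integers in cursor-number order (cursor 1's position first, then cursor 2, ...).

After op 1 (delete): buffer="cmxir" (len 5), cursors c1@0 c2@5, authorship .....
After op 2 (insert('h')): buffer="hcmxirh" (len 7), cursors c1@1 c2@7, authorship 1.....2
After op 3 (insert('z')): buffer="hzcmxirhz" (len 9), cursors c1@2 c2@9, authorship 11.....22
After op 4 (insert('b')): buffer="hzbcmxirhzb" (len 11), cursors c1@3 c2@11, authorship 111.....222
After op 5 (insert('a')): buffer="hzbacmxirhzba" (len 13), cursors c1@4 c2@13, authorship 1111.....2222
After op 6 (move_right): buffer="hzbacmxirhzba" (len 13), cursors c1@5 c2@13, authorship 1111.....2222
After op 7 (insert('t')): buffer="hzbactmxirhzbat" (len 15), cursors c1@6 c2@15, authorship 1111.1....22222
After op 8 (move_left): buffer="hzbactmxirhzbat" (len 15), cursors c1@5 c2@14, authorship 1111.1....22222

Answer: 5 14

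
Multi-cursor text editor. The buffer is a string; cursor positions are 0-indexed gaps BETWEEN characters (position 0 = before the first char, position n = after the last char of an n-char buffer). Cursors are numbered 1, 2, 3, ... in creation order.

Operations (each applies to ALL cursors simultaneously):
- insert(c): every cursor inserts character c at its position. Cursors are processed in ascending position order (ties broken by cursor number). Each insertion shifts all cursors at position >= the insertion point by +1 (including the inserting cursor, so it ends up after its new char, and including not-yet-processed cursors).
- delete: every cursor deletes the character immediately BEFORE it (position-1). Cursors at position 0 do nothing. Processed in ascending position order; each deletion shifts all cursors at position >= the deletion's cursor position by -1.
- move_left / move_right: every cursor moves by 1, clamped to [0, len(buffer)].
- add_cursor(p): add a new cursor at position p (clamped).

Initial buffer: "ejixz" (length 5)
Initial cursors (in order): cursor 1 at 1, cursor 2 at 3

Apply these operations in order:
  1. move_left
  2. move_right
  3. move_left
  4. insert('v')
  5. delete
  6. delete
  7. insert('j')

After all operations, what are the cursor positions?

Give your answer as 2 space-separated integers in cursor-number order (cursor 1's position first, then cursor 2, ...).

After op 1 (move_left): buffer="ejixz" (len 5), cursors c1@0 c2@2, authorship .....
After op 2 (move_right): buffer="ejixz" (len 5), cursors c1@1 c2@3, authorship .....
After op 3 (move_left): buffer="ejixz" (len 5), cursors c1@0 c2@2, authorship .....
After op 4 (insert('v')): buffer="vejvixz" (len 7), cursors c1@1 c2@4, authorship 1..2...
After op 5 (delete): buffer="ejixz" (len 5), cursors c1@0 c2@2, authorship .....
After op 6 (delete): buffer="eixz" (len 4), cursors c1@0 c2@1, authorship ....
After op 7 (insert('j')): buffer="jejixz" (len 6), cursors c1@1 c2@3, authorship 1.2...

Answer: 1 3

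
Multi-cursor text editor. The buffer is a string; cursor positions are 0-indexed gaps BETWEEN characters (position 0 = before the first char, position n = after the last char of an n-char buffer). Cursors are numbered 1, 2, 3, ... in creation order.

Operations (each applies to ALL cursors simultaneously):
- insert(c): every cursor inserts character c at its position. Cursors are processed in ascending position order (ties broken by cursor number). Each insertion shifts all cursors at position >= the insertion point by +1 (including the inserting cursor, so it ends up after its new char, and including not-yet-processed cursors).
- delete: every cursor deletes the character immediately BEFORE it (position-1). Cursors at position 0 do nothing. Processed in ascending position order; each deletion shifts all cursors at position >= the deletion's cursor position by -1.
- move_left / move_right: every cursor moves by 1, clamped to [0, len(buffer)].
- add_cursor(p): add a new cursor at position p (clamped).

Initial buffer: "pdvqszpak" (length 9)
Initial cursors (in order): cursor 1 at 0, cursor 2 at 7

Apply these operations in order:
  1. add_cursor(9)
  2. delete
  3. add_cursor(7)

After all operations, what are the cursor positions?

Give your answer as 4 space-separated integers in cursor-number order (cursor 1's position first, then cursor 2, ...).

Answer: 0 6 7 7

Derivation:
After op 1 (add_cursor(9)): buffer="pdvqszpak" (len 9), cursors c1@0 c2@7 c3@9, authorship .........
After op 2 (delete): buffer="pdvqsza" (len 7), cursors c1@0 c2@6 c3@7, authorship .......
After op 3 (add_cursor(7)): buffer="pdvqsza" (len 7), cursors c1@0 c2@6 c3@7 c4@7, authorship .......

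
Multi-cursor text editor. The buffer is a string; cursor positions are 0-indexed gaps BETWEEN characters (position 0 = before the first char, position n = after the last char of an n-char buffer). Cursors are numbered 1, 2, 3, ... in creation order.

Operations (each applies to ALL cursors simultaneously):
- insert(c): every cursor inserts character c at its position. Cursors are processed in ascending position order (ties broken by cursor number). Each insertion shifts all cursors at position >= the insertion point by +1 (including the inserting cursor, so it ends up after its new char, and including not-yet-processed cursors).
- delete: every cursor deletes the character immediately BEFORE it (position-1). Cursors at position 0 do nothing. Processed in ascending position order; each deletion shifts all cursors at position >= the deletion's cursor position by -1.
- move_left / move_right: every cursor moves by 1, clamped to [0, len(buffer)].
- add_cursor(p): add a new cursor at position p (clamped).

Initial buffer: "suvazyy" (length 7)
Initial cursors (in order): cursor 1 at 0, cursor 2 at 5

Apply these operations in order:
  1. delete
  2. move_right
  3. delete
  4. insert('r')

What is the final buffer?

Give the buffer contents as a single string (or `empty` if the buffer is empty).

After op 1 (delete): buffer="suvayy" (len 6), cursors c1@0 c2@4, authorship ......
After op 2 (move_right): buffer="suvayy" (len 6), cursors c1@1 c2@5, authorship ......
After op 3 (delete): buffer="uvay" (len 4), cursors c1@0 c2@3, authorship ....
After op 4 (insert('r')): buffer="ruvary" (len 6), cursors c1@1 c2@5, authorship 1...2.

Answer: ruvary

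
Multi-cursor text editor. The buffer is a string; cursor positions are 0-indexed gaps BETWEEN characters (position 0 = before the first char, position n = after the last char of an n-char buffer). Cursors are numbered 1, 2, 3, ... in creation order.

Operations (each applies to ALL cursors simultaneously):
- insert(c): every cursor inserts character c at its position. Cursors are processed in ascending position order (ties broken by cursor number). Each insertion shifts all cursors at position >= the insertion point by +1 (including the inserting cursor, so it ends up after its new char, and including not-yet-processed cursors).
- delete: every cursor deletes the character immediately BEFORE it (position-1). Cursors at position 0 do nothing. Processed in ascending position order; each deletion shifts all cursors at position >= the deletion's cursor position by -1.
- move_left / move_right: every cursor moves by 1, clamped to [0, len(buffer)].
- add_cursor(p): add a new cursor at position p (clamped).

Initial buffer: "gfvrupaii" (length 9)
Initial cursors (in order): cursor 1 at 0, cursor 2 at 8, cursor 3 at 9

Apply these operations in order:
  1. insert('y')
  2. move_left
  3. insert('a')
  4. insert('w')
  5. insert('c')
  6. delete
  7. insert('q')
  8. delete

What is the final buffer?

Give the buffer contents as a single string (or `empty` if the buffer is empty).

Answer: awygfvrupaiawyiawy

Derivation:
After op 1 (insert('y')): buffer="ygfvrupaiyiy" (len 12), cursors c1@1 c2@10 c3@12, authorship 1........2.3
After op 2 (move_left): buffer="ygfvrupaiyiy" (len 12), cursors c1@0 c2@9 c3@11, authorship 1........2.3
After op 3 (insert('a')): buffer="aygfvrupaiayiay" (len 15), cursors c1@1 c2@11 c3@14, authorship 11........22.33
After op 4 (insert('w')): buffer="awygfvrupaiawyiawy" (len 18), cursors c1@2 c2@13 c3@17, authorship 111........222.333
After op 5 (insert('c')): buffer="awcygfvrupaiawcyiawcy" (len 21), cursors c1@3 c2@15 c3@20, authorship 1111........2222.3333
After op 6 (delete): buffer="awygfvrupaiawyiawy" (len 18), cursors c1@2 c2@13 c3@17, authorship 111........222.333
After op 7 (insert('q')): buffer="awqygfvrupaiawqyiawqy" (len 21), cursors c1@3 c2@15 c3@20, authorship 1111........2222.3333
After op 8 (delete): buffer="awygfvrupaiawyiawy" (len 18), cursors c1@2 c2@13 c3@17, authorship 111........222.333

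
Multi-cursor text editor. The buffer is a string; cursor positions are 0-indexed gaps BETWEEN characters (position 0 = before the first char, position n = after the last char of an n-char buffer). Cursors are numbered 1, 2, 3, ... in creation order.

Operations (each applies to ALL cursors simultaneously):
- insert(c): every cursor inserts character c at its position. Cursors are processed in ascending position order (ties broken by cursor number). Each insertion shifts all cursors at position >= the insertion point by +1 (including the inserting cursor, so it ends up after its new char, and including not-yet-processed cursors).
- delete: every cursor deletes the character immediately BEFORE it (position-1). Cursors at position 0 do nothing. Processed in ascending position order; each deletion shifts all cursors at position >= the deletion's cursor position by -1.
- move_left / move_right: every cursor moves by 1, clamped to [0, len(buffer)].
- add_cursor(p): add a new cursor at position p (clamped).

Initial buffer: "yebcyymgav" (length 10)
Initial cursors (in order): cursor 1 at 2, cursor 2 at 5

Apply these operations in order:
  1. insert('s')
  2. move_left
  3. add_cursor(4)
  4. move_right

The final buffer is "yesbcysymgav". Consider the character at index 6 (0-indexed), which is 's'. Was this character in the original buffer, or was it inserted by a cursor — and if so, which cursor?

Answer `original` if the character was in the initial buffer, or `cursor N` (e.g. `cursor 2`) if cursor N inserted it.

After op 1 (insert('s')): buffer="yesbcysymgav" (len 12), cursors c1@3 c2@7, authorship ..1...2.....
After op 2 (move_left): buffer="yesbcysymgav" (len 12), cursors c1@2 c2@6, authorship ..1...2.....
After op 3 (add_cursor(4)): buffer="yesbcysymgav" (len 12), cursors c1@2 c3@4 c2@6, authorship ..1...2.....
After op 4 (move_right): buffer="yesbcysymgav" (len 12), cursors c1@3 c3@5 c2@7, authorship ..1...2.....
Authorship (.=original, N=cursor N): . . 1 . . . 2 . . . . .
Index 6: author = 2

Answer: cursor 2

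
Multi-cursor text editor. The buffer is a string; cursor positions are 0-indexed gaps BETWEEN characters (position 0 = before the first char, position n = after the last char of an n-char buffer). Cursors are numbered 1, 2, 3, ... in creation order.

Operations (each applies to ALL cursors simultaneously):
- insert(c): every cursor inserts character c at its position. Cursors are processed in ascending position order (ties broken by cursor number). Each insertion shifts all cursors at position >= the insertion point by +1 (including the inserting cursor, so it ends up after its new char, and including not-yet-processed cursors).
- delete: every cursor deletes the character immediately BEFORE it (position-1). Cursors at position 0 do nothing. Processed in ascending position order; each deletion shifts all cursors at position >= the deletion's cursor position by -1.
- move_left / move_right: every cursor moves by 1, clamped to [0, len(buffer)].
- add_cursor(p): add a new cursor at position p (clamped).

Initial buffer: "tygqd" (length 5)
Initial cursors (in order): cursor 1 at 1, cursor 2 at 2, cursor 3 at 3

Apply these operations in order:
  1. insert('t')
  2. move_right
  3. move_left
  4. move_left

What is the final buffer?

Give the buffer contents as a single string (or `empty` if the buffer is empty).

After op 1 (insert('t')): buffer="ttytgtqd" (len 8), cursors c1@2 c2@4 c3@6, authorship .1.2.3..
After op 2 (move_right): buffer="ttytgtqd" (len 8), cursors c1@3 c2@5 c3@7, authorship .1.2.3..
After op 3 (move_left): buffer="ttytgtqd" (len 8), cursors c1@2 c2@4 c3@6, authorship .1.2.3..
After op 4 (move_left): buffer="ttytgtqd" (len 8), cursors c1@1 c2@3 c3@5, authorship .1.2.3..

Answer: ttytgtqd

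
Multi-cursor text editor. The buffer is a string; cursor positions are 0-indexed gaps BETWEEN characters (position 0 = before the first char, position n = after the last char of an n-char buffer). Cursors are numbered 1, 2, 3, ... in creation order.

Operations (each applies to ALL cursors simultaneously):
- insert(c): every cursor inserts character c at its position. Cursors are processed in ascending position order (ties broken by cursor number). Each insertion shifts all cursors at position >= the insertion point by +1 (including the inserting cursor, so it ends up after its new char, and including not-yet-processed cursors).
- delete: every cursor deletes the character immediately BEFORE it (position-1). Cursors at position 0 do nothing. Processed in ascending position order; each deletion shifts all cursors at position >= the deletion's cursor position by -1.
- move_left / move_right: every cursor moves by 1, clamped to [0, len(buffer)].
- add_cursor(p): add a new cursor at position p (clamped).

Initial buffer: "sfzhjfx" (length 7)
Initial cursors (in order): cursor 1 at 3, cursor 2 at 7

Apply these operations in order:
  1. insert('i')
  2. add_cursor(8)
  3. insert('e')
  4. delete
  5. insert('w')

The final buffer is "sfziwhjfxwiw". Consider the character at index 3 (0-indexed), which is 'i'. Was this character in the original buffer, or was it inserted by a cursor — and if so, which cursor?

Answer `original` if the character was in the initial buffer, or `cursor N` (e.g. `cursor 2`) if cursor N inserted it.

Answer: cursor 1

Derivation:
After op 1 (insert('i')): buffer="sfzihjfxi" (len 9), cursors c1@4 c2@9, authorship ...1....2
After op 2 (add_cursor(8)): buffer="sfzihjfxi" (len 9), cursors c1@4 c3@8 c2@9, authorship ...1....2
After op 3 (insert('e')): buffer="sfziehjfxeie" (len 12), cursors c1@5 c3@10 c2@12, authorship ...11....322
After op 4 (delete): buffer="sfzihjfxi" (len 9), cursors c1@4 c3@8 c2@9, authorship ...1....2
After op 5 (insert('w')): buffer="sfziwhjfxwiw" (len 12), cursors c1@5 c3@10 c2@12, authorship ...11....322
Authorship (.=original, N=cursor N): . . . 1 1 . . . . 3 2 2
Index 3: author = 1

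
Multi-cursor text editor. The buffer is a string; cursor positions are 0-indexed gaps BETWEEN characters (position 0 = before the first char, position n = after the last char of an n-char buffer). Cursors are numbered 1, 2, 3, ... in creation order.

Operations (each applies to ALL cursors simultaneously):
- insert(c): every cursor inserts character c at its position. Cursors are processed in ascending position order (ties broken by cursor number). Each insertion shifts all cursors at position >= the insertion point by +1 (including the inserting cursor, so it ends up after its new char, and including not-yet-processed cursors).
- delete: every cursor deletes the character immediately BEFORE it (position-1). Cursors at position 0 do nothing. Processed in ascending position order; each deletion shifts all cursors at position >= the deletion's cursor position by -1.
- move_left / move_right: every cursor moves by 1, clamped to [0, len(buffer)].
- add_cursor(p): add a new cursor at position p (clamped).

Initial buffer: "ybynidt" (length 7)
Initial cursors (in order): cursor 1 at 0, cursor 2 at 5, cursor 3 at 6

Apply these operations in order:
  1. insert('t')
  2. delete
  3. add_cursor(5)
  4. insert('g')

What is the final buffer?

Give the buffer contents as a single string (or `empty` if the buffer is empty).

After op 1 (insert('t')): buffer="tybynitdtt" (len 10), cursors c1@1 c2@7 c3@9, authorship 1.....2.3.
After op 2 (delete): buffer="ybynidt" (len 7), cursors c1@0 c2@5 c3@6, authorship .......
After op 3 (add_cursor(5)): buffer="ybynidt" (len 7), cursors c1@0 c2@5 c4@5 c3@6, authorship .......
After op 4 (insert('g')): buffer="gybyniggdgt" (len 11), cursors c1@1 c2@8 c4@8 c3@10, authorship 1.....24.3.

Answer: gybyniggdgt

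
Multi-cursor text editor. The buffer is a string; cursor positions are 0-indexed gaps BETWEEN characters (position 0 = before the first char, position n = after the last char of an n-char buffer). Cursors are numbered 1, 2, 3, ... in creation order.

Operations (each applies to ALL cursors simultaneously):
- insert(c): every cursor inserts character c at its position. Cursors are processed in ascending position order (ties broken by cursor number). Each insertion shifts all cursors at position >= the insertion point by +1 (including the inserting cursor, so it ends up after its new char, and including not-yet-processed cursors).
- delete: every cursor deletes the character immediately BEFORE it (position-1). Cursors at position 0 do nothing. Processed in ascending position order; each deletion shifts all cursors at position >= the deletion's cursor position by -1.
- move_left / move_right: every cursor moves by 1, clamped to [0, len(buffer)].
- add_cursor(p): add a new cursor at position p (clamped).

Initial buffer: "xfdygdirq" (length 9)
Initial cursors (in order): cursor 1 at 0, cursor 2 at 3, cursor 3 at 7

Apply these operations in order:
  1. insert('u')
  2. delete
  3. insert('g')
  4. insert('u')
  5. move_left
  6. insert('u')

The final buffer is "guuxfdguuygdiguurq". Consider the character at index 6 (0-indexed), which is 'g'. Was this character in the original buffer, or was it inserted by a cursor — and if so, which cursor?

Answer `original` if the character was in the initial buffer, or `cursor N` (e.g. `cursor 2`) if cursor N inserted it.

Answer: cursor 2

Derivation:
After op 1 (insert('u')): buffer="uxfduygdiurq" (len 12), cursors c1@1 c2@5 c3@10, authorship 1...2....3..
After op 2 (delete): buffer="xfdygdirq" (len 9), cursors c1@0 c2@3 c3@7, authorship .........
After op 3 (insert('g')): buffer="gxfdgygdigrq" (len 12), cursors c1@1 c2@5 c3@10, authorship 1...2....3..
After op 4 (insert('u')): buffer="guxfdguygdigurq" (len 15), cursors c1@2 c2@7 c3@13, authorship 11...22....33..
After op 5 (move_left): buffer="guxfdguygdigurq" (len 15), cursors c1@1 c2@6 c3@12, authorship 11...22....33..
After op 6 (insert('u')): buffer="guuxfdguuygdiguurq" (len 18), cursors c1@2 c2@8 c3@15, authorship 111...222....333..
Authorship (.=original, N=cursor N): 1 1 1 . . . 2 2 2 . . . . 3 3 3 . .
Index 6: author = 2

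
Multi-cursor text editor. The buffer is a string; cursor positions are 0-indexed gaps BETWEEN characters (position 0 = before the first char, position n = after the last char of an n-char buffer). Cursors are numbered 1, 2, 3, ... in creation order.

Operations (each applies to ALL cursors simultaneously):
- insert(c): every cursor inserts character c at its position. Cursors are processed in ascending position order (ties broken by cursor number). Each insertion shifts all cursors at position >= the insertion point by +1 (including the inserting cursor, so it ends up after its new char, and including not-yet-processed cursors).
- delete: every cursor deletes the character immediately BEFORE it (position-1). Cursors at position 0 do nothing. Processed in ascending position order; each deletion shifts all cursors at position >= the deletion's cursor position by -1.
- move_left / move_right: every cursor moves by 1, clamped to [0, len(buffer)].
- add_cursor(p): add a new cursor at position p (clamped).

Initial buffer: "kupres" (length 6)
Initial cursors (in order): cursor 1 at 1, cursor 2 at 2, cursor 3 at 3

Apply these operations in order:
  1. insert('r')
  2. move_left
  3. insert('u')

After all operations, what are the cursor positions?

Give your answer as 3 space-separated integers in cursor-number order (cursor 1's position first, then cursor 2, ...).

After op 1 (insert('r')): buffer="krurprres" (len 9), cursors c1@2 c2@4 c3@6, authorship .1.2.3...
After op 2 (move_left): buffer="krurprres" (len 9), cursors c1@1 c2@3 c3@5, authorship .1.2.3...
After op 3 (insert('u')): buffer="kuruurpurres" (len 12), cursors c1@2 c2@5 c3@8, authorship .11.22.33...

Answer: 2 5 8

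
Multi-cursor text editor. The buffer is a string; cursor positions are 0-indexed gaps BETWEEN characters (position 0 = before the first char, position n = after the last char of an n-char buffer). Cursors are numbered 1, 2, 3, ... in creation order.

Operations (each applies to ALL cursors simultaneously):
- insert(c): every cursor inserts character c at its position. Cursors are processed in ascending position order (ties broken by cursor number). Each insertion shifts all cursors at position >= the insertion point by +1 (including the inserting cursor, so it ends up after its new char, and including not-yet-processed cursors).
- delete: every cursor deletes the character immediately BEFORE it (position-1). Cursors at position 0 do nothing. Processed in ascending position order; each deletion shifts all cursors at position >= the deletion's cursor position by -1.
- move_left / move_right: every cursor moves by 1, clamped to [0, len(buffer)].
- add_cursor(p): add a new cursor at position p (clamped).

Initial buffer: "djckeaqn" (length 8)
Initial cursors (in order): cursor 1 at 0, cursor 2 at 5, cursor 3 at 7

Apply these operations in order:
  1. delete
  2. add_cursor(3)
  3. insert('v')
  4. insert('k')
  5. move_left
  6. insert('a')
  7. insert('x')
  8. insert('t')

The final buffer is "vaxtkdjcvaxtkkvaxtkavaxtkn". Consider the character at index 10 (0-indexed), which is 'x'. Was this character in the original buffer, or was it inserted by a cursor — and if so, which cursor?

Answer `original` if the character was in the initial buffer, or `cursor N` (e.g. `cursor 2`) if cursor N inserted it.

After op 1 (delete): buffer="djckan" (len 6), cursors c1@0 c2@4 c3@5, authorship ......
After op 2 (add_cursor(3)): buffer="djckan" (len 6), cursors c1@0 c4@3 c2@4 c3@5, authorship ......
After op 3 (insert('v')): buffer="vdjcvkvavn" (len 10), cursors c1@1 c4@5 c2@7 c3@9, authorship 1...4.2.3.
After op 4 (insert('k')): buffer="vkdjcvkkvkavkn" (len 14), cursors c1@2 c4@7 c2@10 c3@13, authorship 11...44.22.33.
After op 5 (move_left): buffer="vkdjcvkkvkavkn" (len 14), cursors c1@1 c4@6 c2@9 c3@12, authorship 11...44.22.33.
After op 6 (insert('a')): buffer="vakdjcvakkvakavakn" (len 18), cursors c1@2 c4@8 c2@12 c3@16, authorship 111...444.222.333.
After op 7 (insert('x')): buffer="vaxkdjcvaxkkvaxkavaxkn" (len 22), cursors c1@3 c4@10 c2@15 c3@20, authorship 1111...4444.2222.3333.
After op 8 (insert('t')): buffer="vaxtkdjcvaxtkkvaxtkavaxtkn" (len 26), cursors c1@4 c4@12 c2@18 c3@24, authorship 11111...44444.22222.33333.
Authorship (.=original, N=cursor N): 1 1 1 1 1 . . . 4 4 4 4 4 . 2 2 2 2 2 . 3 3 3 3 3 .
Index 10: author = 4

Answer: cursor 4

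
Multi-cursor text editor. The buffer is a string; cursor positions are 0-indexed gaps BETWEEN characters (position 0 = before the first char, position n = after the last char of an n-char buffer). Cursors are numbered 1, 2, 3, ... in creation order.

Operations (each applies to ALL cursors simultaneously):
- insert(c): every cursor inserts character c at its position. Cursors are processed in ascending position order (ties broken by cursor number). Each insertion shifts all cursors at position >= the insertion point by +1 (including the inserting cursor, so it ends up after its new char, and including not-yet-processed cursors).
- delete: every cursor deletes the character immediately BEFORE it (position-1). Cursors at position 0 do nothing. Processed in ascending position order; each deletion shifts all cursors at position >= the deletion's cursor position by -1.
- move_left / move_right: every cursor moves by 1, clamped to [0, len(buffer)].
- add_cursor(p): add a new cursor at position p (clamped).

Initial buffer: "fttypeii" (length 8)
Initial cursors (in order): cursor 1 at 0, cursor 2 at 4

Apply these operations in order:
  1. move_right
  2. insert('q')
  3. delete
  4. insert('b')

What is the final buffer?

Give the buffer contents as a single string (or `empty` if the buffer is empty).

After op 1 (move_right): buffer="fttypeii" (len 8), cursors c1@1 c2@5, authorship ........
After op 2 (insert('q')): buffer="fqttypqeii" (len 10), cursors c1@2 c2@7, authorship .1....2...
After op 3 (delete): buffer="fttypeii" (len 8), cursors c1@1 c2@5, authorship ........
After op 4 (insert('b')): buffer="fbttypbeii" (len 10), cursors c1@2 c2@7, authorship .1....2...

Answer: fbttypbeii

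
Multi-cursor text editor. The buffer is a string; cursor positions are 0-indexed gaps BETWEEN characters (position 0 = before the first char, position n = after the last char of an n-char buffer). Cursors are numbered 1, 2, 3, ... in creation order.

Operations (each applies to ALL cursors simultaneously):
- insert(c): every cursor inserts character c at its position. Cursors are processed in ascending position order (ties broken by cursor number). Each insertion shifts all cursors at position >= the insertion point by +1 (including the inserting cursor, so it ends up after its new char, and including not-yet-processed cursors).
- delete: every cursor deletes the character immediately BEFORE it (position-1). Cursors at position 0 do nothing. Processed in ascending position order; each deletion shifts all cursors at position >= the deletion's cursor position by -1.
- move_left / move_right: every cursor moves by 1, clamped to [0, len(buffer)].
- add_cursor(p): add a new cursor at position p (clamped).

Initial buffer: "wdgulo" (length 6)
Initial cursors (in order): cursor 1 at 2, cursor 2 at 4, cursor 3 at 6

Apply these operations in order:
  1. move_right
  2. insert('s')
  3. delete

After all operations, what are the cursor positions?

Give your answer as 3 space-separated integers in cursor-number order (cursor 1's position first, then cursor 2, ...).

After op 1 (move_right): buffer="wdgulo" (len 6), cursors c1@3 c2@5 c3@6, authorship ......
After op 2 (insert('s')): buffer="wdgsulsos" (len 9), cursors c1@4 c2@7 c3@9, authorship ...1..2.3
After op 3 (delete): buffer="wdgulo" (len 6), cursors c1@3 c2@5 c3@6, authorship ......

Answer: 3 5 6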